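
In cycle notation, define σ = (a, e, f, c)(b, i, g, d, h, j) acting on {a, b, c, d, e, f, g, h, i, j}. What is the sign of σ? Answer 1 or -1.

1

The cycle lengths are 6, 4.
A cycle is odd iff its length is even; σ has 2 even-length cycles, so sgn(σ) = (−1)^2 and σ is even.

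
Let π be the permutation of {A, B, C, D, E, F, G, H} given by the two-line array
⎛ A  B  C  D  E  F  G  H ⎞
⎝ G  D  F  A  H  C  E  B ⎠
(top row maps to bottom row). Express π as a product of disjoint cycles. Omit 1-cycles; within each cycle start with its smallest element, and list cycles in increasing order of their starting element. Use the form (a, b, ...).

Start at A and follow images: A → G → E → H → B → D → A, giving the cycle (A, G, E, H, B, D).
Repeating from the next unused element and collecting all non-trivial cycles gives (A, G, E, H, B, D)(C, F).

(A, G, E, H, B, D)(C, F)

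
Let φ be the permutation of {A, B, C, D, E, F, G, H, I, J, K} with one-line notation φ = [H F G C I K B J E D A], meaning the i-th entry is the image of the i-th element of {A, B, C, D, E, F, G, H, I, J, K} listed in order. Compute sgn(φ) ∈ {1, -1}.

In disjoint-cycle form the cycle lengths are 9, 2.
A cycle of length ℓ contributes ℓ−1 transpositions, so φ is a product of 8 + 1 = 9 transpositions — odd.

-1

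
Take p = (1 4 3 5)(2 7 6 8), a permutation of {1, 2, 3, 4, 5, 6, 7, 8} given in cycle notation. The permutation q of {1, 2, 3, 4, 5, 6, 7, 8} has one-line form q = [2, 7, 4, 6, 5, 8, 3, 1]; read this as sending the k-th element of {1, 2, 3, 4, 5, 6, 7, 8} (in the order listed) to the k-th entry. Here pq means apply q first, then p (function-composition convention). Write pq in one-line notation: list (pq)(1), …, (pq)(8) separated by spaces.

(pq)(x) = p(q(x)). Computing each image: p(q(1)) = p(2) = 7, p(q(2)) = p(7) = 6, p(q(3)) = p(4) = 3, p(q(4)) = p(6) = 8, p(q(5)) = p(5) = 1, p(q(6)) = p(8) = 2, p(q(7)) = p(3) = 5, p(q(8)) = p(1) = 4.
Hence pq = [7 6 3 8 1 2 5 4].

7 6 3 8 1 2 5 4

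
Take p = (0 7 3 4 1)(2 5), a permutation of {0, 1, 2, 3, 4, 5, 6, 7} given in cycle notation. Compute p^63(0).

4

0 lies in the 5-cycle (0 7 3 4 1).
On a 5-cycle, p^5 is the identity, so p^63 = p^3 there (63 ≡ 3 mod 5).
Stepping 3 places around the cycle: 0 → 7 → 3 → 4.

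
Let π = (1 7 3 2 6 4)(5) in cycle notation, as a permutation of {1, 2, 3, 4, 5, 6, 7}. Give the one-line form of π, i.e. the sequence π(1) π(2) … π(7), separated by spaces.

Reading each image from the cycles: 1↦7, 2↦6, 3↦2, 4↦1, 5↦5, 6↦4, 7↦3.
So the one-line form is 7 6 2 1 5 4 3.

7 6 2 1 5 4 3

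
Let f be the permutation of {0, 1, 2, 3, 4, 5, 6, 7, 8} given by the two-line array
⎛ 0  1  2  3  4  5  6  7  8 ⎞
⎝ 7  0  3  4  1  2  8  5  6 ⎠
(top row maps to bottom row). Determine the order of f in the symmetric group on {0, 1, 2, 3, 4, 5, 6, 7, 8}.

Writing f as disjoint cycles, the cycle lengths are 7, 2.
The order is lcm(7, 2) = 14.

14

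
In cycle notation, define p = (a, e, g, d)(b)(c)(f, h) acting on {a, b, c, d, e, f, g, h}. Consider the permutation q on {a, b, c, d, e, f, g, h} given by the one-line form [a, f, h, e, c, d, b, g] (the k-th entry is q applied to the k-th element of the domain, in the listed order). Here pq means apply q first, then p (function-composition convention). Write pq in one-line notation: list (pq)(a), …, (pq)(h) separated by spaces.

e h f g c a b d

For each element, apply q then p: a → a → e; b → f → h; c → h → f; d → e → g; e → c → c; f → d → a; g → b → b; h → g → d.
Collecting the images, pq = [e h f g c a b d].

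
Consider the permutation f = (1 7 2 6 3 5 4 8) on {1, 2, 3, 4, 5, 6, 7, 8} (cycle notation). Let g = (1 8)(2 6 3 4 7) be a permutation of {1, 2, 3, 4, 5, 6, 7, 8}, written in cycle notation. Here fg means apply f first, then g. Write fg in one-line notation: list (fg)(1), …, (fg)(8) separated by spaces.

(fg)(x) = g(f(x)). Computing each image: g(f(1)) = g(7) = 2, g(f(2)) = g(6) = 3, g(f(3)) = g(5) = 5, g(f(4)) = g(8) = 1, g(f(5)) = g(4) = 7, g(f(6)) = g(3) = 4, g(f(7)) = g(2) = 6, g(f(8)) = g(1) = 8.
Hence fg = [2 3 5 1 7 4 6 8].

2 3 5 1 7 4 6 8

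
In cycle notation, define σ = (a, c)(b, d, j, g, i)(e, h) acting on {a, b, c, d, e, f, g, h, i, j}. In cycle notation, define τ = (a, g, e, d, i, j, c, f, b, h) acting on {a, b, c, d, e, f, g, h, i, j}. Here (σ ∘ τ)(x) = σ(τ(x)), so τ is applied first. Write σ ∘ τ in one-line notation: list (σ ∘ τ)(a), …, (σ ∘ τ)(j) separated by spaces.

i e f b j d h c g a

(σ ∘ τ)(x) = σ(τ(x)). Computing each image: σ(τ(a)) = σ(g) = i, σ(τ(b)) = σ(h) = e, σ(τ(c)) = σ(f) = f, σ(τ(d)) = σ(i) = b, σ(τ(e)) = σ(d) = j, σ(τ(f)) = σ(b) = d, σ(τ(g)) = σ(e) = h, σ(τ(h)) = σ(a) = c, σ(τ(i)) = σ(j) = g, σ(τ(j)) = σ(c) = a.
Hence σ ∘ τ = [i e f b j d h c g a].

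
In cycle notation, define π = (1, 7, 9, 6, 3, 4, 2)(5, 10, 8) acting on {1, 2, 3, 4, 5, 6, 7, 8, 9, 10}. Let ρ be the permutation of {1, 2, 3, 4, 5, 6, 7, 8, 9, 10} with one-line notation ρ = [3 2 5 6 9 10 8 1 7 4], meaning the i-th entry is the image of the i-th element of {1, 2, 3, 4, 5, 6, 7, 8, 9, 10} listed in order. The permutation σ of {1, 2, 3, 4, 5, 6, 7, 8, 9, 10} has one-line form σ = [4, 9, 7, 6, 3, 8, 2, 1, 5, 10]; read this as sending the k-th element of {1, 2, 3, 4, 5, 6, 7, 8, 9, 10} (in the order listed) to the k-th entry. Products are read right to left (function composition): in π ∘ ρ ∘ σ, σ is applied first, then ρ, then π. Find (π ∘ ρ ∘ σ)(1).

Chase 1: σ(1) = 4; ρ(4) = 6; π(6) = 3. Hence (π ∘ ρ ∘ σ)(1) = 3.

3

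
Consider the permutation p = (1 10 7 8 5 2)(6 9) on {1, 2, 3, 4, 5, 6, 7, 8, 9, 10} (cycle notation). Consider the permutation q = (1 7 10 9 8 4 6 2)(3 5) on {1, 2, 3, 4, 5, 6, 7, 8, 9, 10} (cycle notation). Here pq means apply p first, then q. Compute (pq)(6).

p(6) = 9, then q(9) = 8; composing gives (pq)(6) = 8.

8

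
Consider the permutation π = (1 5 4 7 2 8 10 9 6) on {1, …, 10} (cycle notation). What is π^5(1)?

1 lies in the 9-cycle (1 5 4 7 2 8 10 9 6).
Stepping 5 places around the cycle: 1 → 5 → 4 → 7 → 2 → 8.

8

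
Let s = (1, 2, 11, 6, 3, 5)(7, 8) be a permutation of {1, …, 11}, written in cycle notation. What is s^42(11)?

11

11 lies in the 6-cycle (1, 2, 11, 6, 3, 5).
Since the cycle has length 6, s^42 acts on it the same as s^0 (42 mod 6 = 0).
So s^42(11) = 11.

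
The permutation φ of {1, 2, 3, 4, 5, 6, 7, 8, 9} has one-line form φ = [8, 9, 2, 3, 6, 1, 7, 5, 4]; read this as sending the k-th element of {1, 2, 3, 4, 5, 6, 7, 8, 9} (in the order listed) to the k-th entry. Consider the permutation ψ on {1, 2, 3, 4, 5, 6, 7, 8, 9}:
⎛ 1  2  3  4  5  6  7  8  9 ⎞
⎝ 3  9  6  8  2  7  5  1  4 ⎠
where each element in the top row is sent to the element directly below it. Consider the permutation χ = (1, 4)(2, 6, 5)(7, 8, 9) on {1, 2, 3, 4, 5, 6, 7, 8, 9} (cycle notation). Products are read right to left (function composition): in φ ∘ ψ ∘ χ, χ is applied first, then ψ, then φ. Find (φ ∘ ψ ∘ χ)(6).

(φ ∘ ψ ∘ χ)(6) = φ(ψ(χ(6))). χ(6) = 5, then ψ(5) = 2, then φ(2) = 9, so the result is 9.

9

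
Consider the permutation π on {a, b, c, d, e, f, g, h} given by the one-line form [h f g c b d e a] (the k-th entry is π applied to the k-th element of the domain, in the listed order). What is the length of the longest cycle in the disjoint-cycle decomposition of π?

Decomposing into disjoint cycles gives (a, h)(b, f, d, c, g, e); the longest has length 6.

6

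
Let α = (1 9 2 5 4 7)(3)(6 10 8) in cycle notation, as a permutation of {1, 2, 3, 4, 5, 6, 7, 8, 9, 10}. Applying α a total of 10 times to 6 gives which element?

10

6 lies in the 3-cycle (6 10 8).
Powers repeat with period 3 on this cycle, and 10 mod 3 = 1, so α^10(6) = α^1(6).
Stepping 1 place around the cycle: 6 → 10.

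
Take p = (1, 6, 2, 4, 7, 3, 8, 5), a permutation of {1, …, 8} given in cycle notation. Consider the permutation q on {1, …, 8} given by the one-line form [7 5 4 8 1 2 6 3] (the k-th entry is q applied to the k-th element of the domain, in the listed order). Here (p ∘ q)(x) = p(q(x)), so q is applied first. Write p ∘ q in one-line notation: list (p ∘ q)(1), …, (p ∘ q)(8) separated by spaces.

(p ∘ q)(x) = p(q(x)). Computing each image: p(q(1)) = p(7) = 3, p(q(2)) = p(5) = 1, p(q(3)) = p(4) = 7, p(q(4)) = p(8) = 5, p(q(5)) = p(1) = 6, p(q(6)) = p(2) = 4, p(q(7)) = p(6) = 2, p(q(8)) = p(3) = 8.
Hence p ∘ q = [3 1 7 5 6 4 2 8].

3 1 7 5 6 4 2 8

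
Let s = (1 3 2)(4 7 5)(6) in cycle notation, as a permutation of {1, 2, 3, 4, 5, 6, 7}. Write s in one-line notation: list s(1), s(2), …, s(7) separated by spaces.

3 1 2 7 4 6 5

Reading each image from the cycles: 1→3, 2→1, 3→2, 4→7, 5→4, 6→6, 7→5.
So the one-line form is 3 1 2 7 4 6 5.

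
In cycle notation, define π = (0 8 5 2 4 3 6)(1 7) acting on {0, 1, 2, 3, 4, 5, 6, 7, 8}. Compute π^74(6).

2

6 lies in the 7-cycle (0 8 5 2 4 3 6).
Since the cycle has length 7, π^74 acts on it the same as π^4 (74 mod 7 = 4).
Advancing 4 steps from 6: 6 → 0 → 8 → 5 → 2.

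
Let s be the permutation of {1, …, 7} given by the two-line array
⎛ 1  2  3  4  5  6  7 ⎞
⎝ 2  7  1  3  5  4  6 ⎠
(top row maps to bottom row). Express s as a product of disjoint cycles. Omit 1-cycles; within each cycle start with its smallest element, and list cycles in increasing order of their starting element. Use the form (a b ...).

Start at 1 and follow images: 1 → 2 → 7 → 6 → 4 → 3 → 1, giving the cycle (1 2 7 6 4 3).
Repeating from the next unused element and collecting all non-trivial cycles gives (1 2 7 6 4 3).

(1 2 7 6 4 3)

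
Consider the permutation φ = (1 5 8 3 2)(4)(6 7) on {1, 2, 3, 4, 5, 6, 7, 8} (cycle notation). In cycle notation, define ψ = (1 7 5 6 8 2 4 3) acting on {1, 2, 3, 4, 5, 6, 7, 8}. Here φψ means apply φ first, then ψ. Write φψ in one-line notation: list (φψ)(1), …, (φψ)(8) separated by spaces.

6 7 4 3 2 5 8 1

(φψ)(x) = ψ(φ(x)). Computing each image: ψ(φ(1)) = ψ(5) = 6, ψ(φ(2)) = ψ(1) = 7, ψ(φ(3)) = ψ(2) = 4, ψ(φ(4)) = ψ(4) = 3, ψ(φ(5)) = ψ(8) = 2, ψ(φ(6)) = ψ(7) = 5, ψ(φ(7)) = ψ(6) = 8, ψ(φ(8)) = ψ(3) = 1.
Hence φψ = [6 7 4 3 2 5 8 1].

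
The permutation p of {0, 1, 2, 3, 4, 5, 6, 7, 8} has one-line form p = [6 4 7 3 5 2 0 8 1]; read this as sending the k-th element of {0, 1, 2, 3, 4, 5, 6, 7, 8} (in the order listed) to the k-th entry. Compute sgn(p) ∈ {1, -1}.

1

In disjoint-cycle form the cycle lengths are 6, 2, 1.
A cycle is odd iff its length is even; p has 2 even-length cycles, so sgn(p) = (−1)^2 and p is even.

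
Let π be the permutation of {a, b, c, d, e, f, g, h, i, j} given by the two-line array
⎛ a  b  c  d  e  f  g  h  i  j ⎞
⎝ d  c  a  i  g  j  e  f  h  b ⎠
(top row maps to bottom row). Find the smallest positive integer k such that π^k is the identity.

Writing π as disjoint cycles, the cycle lengths are 8, 2.
Since disjoint cycles commute, ord(π) = lcm(8, 2) = 8.

8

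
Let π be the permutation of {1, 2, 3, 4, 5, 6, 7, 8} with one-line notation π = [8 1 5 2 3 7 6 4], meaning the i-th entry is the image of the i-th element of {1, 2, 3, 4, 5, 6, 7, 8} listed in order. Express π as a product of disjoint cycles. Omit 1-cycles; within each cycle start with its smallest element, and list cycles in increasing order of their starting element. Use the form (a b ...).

(1 8 4 2)(3 5)(6 7)

From 1: 1 → 8 → 4 → 2 → 1, closing the cycle (1 8 4 2).
Repeating from the next unused element and collecting all non-trivial cycles gives (1 8 4 2)(3 5)(6 7).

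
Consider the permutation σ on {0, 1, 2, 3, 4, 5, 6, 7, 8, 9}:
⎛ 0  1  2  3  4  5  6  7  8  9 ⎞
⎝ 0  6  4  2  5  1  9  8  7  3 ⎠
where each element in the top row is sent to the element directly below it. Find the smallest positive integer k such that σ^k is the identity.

The disjoint-cycle form of σ has cycle lengths 7, 2, 1.
The order of σ is the least common multiple of its cycle lengths: lcm(7, 2) = 14.

14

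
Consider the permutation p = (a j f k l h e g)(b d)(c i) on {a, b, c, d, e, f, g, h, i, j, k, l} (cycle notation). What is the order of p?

8

The cycle type of p is (8, 2, 2).
The order is lcm(8, 2, 2) = 8.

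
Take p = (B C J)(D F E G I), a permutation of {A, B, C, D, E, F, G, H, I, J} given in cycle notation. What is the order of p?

The cycle type of p is (5, 3, 1, 1).
The order of p is the least common multiple of its cycle lengths: lcm(5, 3) = 15.

15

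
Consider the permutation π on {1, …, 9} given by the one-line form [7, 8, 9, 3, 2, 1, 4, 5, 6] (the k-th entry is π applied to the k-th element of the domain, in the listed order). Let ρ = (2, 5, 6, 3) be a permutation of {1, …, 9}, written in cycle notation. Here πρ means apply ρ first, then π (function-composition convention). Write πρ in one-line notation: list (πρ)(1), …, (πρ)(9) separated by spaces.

Chase each element through ρ then π: 1 → 1 → 7; 2 → 5 → 2; 3 → 2 → 8; 4 → 4 → 3; 5 → 6 → 1; 6 → 3 → 9; 7 → 7 → 4; 8 → 8 → 5; 9 → 9 → 6.
Collecting the images, πρ = [7 2 8 3 1 9 4 5 6].

7 2 8 3 1 9 4 5 6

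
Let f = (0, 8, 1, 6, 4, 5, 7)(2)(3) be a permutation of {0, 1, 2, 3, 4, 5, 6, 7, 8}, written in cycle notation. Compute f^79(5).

5 lies in the 7-cycle (0, 8, 1, 6, 4, 5, 7).
Since the cycle has length 7, f^79 acts on it the same as f^2 (79 mod 7 = 2).
Stepping 2 places around the cycle: 5 → 7 → 0.

0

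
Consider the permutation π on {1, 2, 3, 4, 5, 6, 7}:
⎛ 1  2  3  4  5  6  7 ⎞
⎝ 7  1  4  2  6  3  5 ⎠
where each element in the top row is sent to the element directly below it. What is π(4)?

2

The entry below 4 in the array is 2, so π(4) = 2.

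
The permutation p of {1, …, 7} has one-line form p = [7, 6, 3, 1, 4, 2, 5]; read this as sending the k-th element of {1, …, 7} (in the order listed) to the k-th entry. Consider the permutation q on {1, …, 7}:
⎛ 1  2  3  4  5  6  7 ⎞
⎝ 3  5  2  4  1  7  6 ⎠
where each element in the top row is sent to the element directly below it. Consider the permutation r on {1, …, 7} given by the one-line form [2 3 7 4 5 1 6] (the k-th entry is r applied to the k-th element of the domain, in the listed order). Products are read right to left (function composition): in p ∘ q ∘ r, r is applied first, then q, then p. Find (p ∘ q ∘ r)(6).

3

Apply the permutations in order: r(6) = 1, then q(1) = 3, then p(3) = 3. So (p ∘ q ∘ r)(6) = 3.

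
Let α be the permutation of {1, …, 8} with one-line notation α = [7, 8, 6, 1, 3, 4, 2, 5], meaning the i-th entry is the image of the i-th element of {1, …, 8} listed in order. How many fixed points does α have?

No element satisfies α(x) = x, so there are 0 fixed points.

0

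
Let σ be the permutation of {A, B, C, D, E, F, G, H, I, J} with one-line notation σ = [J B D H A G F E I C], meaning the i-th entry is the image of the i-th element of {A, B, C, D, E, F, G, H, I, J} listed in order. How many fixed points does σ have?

2

The fixed points (elements with σ(x) = x) are {B, I}, so there are 2.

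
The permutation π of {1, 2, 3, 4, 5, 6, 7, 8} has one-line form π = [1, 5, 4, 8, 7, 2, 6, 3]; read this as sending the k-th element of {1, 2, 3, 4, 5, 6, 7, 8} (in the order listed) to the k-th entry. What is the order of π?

Writing π as disjoint cycles, the cycle lengths are 4, 3, 1.
The order is lcm(4, 3) = 12.

12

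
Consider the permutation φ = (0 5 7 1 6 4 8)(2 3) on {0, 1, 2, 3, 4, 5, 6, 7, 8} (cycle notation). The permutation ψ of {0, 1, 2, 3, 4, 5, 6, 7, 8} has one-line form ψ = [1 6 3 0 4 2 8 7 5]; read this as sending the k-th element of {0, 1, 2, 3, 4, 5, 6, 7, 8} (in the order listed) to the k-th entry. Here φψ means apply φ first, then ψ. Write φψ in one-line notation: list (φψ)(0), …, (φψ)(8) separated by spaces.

Chase each element through φ then ψ: 0 → 5 → 2; 1 → 6 → 8; 2 → 3 → 0; 3 → 2 → 3; 4 → 8 → 5; 5 → 7 → 7; 6 → 4 → 4; 7 → 1 → 6; 8 → 0 → 1.
So φψ in one-line form is 2 8 0 3 5 7 4 6 1.

2 8 0 3 5 7 4 6 1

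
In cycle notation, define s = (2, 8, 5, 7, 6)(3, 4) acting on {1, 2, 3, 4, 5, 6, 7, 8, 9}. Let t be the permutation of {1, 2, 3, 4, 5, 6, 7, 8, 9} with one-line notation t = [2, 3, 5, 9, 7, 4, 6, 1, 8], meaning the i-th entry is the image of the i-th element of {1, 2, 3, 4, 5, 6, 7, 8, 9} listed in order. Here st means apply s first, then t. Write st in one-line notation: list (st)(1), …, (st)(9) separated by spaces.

(st)(x) = t(s(x)). Computing each image: t(s(1)) = t(1) = 2, t(s(2)) = t(8) = 1, t(s(3)) = t(4) = 9, t(s(4)) = t(3) = 5, t(s(5)) = t(7) = 6, t(s(6)) = t(2) = 3, t(s(7)) = t(6) = 4, t(s(8)) = t(5) = 7, t(s(9)) = t(9) = 8.
Hence st = [2 1 9 5 6 3 4 7 8].

2 1 9 5 6 3 4 7 8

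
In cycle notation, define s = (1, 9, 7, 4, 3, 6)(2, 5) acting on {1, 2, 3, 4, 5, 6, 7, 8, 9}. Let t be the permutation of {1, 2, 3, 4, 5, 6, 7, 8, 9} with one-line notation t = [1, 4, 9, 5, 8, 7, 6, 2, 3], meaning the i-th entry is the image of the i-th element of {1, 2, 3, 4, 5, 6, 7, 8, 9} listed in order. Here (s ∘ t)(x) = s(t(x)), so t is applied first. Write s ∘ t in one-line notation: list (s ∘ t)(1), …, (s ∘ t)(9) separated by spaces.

9 3 7 2 8 4 1 5 6

Chase each element through t then s: 1 → 1 → 9; 2 → 4 → 3; 3 → 9 → 7; 4 → 5 → 2; 5 → 8 → 8; 6 → 7 → 4; 7 → 6 → 1; 8 → 2 → 5; 9 → 3 → 6.
So s ∘ t in one-line form is 9 3 7 2 8 4 1 5 6.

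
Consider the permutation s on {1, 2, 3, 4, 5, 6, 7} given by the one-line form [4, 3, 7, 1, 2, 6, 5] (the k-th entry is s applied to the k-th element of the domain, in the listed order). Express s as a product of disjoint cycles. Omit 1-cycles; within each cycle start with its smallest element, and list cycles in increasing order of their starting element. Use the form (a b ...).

(1 4)(2 3 7 5)

Iterating s from 1 gives 1 → 4 → 1; that is the 2-cycle (1 4).
Repeating from the next unused element and collecting all non-trivial cycles gives (1 4)(2 3 7 5).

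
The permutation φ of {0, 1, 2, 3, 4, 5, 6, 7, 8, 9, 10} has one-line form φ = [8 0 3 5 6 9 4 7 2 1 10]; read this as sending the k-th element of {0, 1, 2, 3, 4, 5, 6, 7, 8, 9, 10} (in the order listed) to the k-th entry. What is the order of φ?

The disjoint-cycle form of φ has cycle lengths 7, 2, 1, 1.
The order is lcm(7, 2) = 14.

14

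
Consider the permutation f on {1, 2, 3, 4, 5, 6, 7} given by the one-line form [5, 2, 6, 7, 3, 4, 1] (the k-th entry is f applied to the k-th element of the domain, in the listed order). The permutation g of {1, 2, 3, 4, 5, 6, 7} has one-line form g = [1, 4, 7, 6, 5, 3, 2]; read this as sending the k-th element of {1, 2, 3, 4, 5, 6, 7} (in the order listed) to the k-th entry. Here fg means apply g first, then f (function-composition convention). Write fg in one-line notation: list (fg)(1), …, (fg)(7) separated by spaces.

Chase each element through g then f: 1 → 1 → 5; 2 → 4 → 7; 3 → 7 → 1; 4 → 6 → 4; 5 → 5 → 3; 6 → 3 → 6; 7 → 2 → 2.
Collecting the images, fg = [5 7 1 4 3 6 2].

5 7 1 4 3 6 2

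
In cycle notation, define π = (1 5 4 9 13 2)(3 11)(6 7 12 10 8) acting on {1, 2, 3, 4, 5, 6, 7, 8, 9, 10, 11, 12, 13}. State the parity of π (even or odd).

The cycle lengths are 6, 5, 2.
A cycle is odd iff its length is even; π has 2 even-length cycles, so sgn(π) = (−1)^2 and π is even.

even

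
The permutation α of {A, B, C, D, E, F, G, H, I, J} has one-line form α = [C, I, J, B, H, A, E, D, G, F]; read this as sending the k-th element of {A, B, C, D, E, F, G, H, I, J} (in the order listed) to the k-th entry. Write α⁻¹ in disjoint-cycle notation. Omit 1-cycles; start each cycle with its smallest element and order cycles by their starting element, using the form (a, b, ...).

The cycle decomposition of α is (A, C, J, F)(B, I, G, E, H, D).
The inverse reverses every cycle; in canonical form, α⁻¹ = (A, F, J, C)(B, D, H, E, G, I).

(A, F, J, C)(B, D, H, E, G, I)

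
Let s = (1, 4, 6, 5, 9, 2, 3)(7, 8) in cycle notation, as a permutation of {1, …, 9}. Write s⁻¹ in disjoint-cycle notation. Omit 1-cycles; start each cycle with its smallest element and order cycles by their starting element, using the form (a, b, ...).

(1, 3, 2, 9, 5, 6, 4)(7, 8)

The inverse reverses each cycle.
After reversing and putting each cycle's least element first, s⁻¹ = (1, 3, 2, 9, 5, 6, 4)(7, 8).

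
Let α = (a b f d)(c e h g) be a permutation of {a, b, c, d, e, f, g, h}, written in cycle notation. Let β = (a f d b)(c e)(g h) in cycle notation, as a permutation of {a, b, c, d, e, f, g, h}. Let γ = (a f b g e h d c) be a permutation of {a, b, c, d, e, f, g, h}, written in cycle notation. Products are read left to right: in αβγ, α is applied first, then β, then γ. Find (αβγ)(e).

e

Chase e: α(e) = h; β(h) = g; γ(g) = e. Hence (αβγ)(e) = e.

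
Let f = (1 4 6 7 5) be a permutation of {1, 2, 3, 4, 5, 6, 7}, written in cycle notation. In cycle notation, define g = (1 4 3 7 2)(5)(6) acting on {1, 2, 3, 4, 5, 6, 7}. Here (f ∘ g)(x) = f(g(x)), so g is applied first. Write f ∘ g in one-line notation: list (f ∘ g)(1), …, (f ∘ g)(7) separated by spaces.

6 4 5 3 1 7 2

(f ∘ g)(x) = f(g(x)). Computing each image: f(g(1)) = f(4) = 6, f(g(2)) = f(1) = 4, f(g(3)) = f(7) = 5, f(g(4)) = f(3) = 3, f(g(5)) = f(5) = 1, f(g(6)) = f(6) = 7, f(g(7)) = f(2) = 2.
Hence f ∘ g = [6 4 5 3 1 7 2].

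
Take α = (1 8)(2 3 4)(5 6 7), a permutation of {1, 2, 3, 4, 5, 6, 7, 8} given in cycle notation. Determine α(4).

In the cycle (2 3 4), 4 is followed by 2, so α(4) = 2.

2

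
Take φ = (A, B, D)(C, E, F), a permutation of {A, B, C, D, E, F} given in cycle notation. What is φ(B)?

Within (A, B, D), B ↦ D.

D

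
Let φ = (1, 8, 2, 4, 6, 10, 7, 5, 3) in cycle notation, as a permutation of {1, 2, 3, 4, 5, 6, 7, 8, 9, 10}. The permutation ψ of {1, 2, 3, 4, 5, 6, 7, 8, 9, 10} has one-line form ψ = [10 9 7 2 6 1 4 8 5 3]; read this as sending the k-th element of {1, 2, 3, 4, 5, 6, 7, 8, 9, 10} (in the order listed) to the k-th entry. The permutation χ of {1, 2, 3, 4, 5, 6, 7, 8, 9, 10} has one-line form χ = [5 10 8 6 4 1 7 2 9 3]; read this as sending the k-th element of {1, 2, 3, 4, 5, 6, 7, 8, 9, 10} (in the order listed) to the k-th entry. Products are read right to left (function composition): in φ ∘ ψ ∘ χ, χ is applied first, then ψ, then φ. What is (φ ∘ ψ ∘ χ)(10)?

5

Chase 10: χ(10) = 3; ψ(3) = 7; φ(7) = 5. Hence (φ ∘ ψ ∘ χ)(10) = 5.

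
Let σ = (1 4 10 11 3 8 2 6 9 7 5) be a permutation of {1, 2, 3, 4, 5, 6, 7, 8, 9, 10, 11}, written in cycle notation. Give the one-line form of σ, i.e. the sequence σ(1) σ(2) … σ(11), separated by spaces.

4 6 8 10 1 9 5 2 7 11 3

Image by image: 1→4, 2→6, 3→8, 4→10, 5→1, 6→9, 7→5, 8→2, 9→7, 10→11, 11→3.
Listing these in domain order gives 4 6 8 10 1 9 5 2 7 11 3.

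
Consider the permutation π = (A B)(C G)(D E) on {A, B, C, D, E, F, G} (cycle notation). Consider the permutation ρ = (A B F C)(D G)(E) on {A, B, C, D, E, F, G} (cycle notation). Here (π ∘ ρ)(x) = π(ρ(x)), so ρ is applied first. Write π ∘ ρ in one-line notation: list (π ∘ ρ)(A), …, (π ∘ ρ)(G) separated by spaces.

Chase each element through ρ then π: A → B → A; B → F → F; C → A → B; D → G → C; E → E → D; F → C → G; G → D → E.
So π ∘ ρ in one-line form is A F B C D G E.

A F B C D G E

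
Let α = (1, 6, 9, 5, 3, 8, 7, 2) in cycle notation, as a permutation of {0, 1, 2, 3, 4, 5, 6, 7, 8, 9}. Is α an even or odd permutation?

odd

The cycle lengths are 8, 1, 1.
A cycle of length ℓ contributes ℓ−1 transpositions, so α is a product of 7 transpositions — odd.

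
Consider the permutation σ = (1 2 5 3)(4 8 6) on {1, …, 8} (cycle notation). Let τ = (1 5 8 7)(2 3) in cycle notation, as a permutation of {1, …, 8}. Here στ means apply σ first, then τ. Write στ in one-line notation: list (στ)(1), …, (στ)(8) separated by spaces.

3 8 5 7 2 4 1 6

(στ)(x) = τ(σ(x)). Computing each image: τ(σ(1)) = τ(2) = 3, τ(σ(2)) = τ(5) = 8, τ(σ(3)) = τ(1) = 5, τ(σ(4)) = τ(8) = 7, τ(σ(5)) = τ(3) = 2, τ(σ(6)) = τ(4) = 4, τ(σ(7)) = τ(7) = 1, τ(σ(8)) = τ(6) = 6.
Hence στ = [3 8 5 7 2 4 1 6].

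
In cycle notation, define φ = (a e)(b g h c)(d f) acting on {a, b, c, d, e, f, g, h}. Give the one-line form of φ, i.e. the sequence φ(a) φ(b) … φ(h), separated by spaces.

Image by image: a→e, b→g, c→b, d→f, e→a, f→d, g→h, h→c.
So the one-line form is e g b f a d h c.

e g b f a d h c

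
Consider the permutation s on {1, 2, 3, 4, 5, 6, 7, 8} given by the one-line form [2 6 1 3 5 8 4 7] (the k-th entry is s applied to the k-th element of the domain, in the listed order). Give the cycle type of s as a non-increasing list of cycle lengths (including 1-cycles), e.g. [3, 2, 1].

The disjoint cycles are (1, 2, 6, 8, 7, 4, 3)(5), with lengths 7, 1 in non-increasing order.

[7, 1]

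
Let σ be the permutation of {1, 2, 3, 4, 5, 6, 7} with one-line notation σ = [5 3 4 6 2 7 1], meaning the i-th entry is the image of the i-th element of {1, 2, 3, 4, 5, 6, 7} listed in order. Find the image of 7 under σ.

1

7 is element number 7 of the domain, and entry number 7 of the one-line form is 1, so σ(7) = 1.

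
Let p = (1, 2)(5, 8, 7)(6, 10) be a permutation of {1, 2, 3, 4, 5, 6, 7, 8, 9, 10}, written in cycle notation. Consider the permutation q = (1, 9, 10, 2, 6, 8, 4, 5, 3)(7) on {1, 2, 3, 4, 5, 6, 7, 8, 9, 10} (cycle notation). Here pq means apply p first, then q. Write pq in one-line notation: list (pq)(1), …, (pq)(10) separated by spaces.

6 9 1 5 4 2 3 7 10 8

(pq)(x) = q(p(x)). Computing each image: q(p(1)) = q(2) = 6, q(p(2)) = q(1) = 9, q(p(3)) = q(3) = 1, q(p(4)) = q(4) = 5, q(p(5)) = q(8) = 4, q(p(6)) = q(10) = 2, q(p(7)) = q(5) = 3, q(p(8)) = q(7) = 7, q(p(9)) = q(9) = 10, q(p(10)) = q(6) = 8.
Hence pq = [6 9 1 5 4 2 3 7 10 8].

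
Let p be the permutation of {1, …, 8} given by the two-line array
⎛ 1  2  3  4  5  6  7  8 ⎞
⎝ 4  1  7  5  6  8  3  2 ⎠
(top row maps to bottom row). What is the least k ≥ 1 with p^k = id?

6

Writing p as disjoint cycles, the cycle lengths are 6, 2.
Since disjoint cycles commute, ord(p) = lcm(6, 2) = 6.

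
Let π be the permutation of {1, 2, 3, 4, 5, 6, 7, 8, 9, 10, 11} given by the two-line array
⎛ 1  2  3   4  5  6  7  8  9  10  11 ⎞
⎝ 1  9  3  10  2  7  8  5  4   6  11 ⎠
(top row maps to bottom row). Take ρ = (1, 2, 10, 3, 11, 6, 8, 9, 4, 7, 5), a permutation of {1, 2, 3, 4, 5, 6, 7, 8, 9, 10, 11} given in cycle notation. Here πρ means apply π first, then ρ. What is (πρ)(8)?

(πρ)(8) = ρ(π(8)). π(8) = 5, then ρ(5) = 1. So (πρ)(8) = 1.

1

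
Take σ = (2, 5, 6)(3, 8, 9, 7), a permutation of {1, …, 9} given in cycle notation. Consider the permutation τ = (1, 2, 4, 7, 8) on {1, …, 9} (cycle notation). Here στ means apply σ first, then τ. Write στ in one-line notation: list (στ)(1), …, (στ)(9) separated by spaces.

2 5 1 7 6 4 3 9 8

For each element, apply σ then τ: 1 → 1 → 2; 2 → 5 → 5; 3 → 8 → 1; 4 → 4 → 7; 5 → 6 → 6; 6 → 2 → 4; 7 → 3 → 3; 8 → 9 → 9; 9 → 7 → 8.
So στ in one-line form is 2 5 1 7 6 4 3 9 8.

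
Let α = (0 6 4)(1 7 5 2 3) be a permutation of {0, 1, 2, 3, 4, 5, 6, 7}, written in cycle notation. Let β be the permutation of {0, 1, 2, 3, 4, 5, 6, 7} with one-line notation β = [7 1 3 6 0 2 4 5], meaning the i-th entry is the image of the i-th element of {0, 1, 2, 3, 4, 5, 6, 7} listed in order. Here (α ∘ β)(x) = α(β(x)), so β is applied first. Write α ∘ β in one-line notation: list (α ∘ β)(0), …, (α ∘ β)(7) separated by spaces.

Chase each element through β then α: 0 → 7 → 5; 1 → 1 → 7; 2 → 3 → 1; 3 → 6 → 4; 4 → 0 → 6; 5 → 2 → 3; 6 → 4 → 0; 7 → 5 → 2.
So α ∘ β in one-line form is 5 7 1 4 6 3 0 2.

5 7 1 4 6 3 0 2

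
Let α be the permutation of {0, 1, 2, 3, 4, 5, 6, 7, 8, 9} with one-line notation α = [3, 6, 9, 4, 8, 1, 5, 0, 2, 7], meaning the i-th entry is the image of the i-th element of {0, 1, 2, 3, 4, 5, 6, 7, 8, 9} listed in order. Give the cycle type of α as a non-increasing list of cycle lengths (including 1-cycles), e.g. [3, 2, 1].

The disjoint cycles are (0, 3, 4, 8, 2, 9, 7)(1, 6, 5), with lengths 7, 3 in non-increasing order.

[7, 3]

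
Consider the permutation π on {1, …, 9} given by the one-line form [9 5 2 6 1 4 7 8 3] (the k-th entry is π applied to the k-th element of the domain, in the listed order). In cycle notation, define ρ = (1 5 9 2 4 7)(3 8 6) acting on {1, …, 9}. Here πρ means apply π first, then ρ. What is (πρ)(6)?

7

(πρ)(6) = ρ(π(6)). π(6) = 4, then ρ(4) = 7. So (πρ)(6) = 7.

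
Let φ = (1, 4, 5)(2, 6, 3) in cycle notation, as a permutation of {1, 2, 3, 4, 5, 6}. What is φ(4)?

5

Within (1, 4, 5), 4 ↦ 5.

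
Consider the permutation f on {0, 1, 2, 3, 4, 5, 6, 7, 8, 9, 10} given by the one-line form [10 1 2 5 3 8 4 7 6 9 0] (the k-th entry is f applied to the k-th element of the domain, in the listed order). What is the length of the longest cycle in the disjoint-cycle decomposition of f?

Decomposing into disjoint cycles gives (0, 10)(3, 5, 8, 6, 4); the longest has length 5.

5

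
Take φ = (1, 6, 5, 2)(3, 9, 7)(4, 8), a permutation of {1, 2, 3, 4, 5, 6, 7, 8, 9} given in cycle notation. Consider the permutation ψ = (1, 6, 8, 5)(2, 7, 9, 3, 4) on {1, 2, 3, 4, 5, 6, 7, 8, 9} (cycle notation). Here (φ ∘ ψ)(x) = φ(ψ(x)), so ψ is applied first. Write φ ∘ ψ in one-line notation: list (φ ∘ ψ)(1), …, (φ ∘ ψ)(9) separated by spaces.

(φ ∘ ψ)(x) = φ(ψ(x)). Computing each image: φ(ψ(1)) = φ(6) = 5, φ(ψ(2)) = φ(7) = 3, φ(ψ(3)) = φ(4) = 8, φ(ψ(4)) = φ(2) = 1, φ(ψ(5)) = φ(1) = 6, φ(ψ(6)) = φ(8) = 4, φ(ψ(7)) = φ(9) = 7, φ(ψ(8)) = φ(5) = 2, φ(ψ(9)) = φ(3) = 9.
Hence φ ∘ ψ = [5 3 8 1 6 4 7 2 9].

5 3 8 1 6 4 7 2 9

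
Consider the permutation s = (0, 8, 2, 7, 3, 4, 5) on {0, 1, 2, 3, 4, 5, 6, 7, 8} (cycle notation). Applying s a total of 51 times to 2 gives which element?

3

2 lies in the 7-cycle (0, 8, 2, 7, 3, 4, 5).
Powers repeat with period 7 on this cycle, and 51 mod 7 = 2, so s^51(2) = s^2(2).
Advancing 2 steps from 2: 2 → 7 → 3.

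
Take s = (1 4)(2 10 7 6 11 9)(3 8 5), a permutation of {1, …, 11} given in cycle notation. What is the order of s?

6

The cycle type of s is (6, 3, 2).
Since disjoint cycles commute, ord(s) = lcm(6, 3, 2) = 6.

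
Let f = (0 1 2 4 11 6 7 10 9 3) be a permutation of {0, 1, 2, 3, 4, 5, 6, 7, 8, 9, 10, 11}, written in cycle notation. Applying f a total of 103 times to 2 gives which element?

2 lies in the 10-cycle (0 1 2 4 11 6 7 10 9 3).
On a 10-cycle, f^10 is the identity, so f^103 = f^3 there (103 ≡ 3 mod 10).
Stepping 3 places around the cycle: 2 → 4 → 11 → 6.

6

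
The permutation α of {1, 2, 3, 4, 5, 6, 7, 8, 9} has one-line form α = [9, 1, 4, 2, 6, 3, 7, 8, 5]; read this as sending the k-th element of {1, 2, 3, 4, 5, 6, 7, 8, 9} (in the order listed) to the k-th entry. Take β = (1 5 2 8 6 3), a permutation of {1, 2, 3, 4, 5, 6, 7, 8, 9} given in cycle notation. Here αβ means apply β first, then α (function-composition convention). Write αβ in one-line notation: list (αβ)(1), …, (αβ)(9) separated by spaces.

Chase each element through β then α: 1 → 5 → 6; 2 → 8 → 8; 3 → 1 → 9; 4 → 4 → 2; 5 → 2 → 1; 6 → 3 → 4; 7 → 7 → 7; 8 → 6 → 3; 9 → 9 → 5.
So αβ in one-line form is 6 8 9 2 1 4 7 3 5.

6 8 9 2 1 4 7 3 5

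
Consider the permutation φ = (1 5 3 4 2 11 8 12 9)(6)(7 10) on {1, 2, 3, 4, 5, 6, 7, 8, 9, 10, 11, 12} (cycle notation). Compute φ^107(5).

1

5 lies in the 9-cycle (1 5 3 4 2 11 8 12 9).
Since the cycle has length 9, φ^107 acts on it the same as φ^8 (107 mod 9 = 8).
Stepping 8 places around the cycle: 5 → 3 → 4 → 2 → 11 → 8 → 12 → 9 → 1.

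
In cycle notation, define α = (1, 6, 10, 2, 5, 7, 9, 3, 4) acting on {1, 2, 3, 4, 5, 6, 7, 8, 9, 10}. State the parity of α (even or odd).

even

The cycle lengths are 9, 1.
A cycle is odd iff its length is even; α has 0 even-length cycles, so sgn(α) = (−1)^0 and α is even.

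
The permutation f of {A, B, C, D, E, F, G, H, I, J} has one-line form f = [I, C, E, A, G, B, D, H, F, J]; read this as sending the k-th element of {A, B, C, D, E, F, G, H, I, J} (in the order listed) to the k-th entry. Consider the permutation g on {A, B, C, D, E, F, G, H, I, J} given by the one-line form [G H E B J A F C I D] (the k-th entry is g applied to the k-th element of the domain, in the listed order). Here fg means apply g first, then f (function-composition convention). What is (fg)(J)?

A

(fg)(J) = f(g(J)). g(J) = D, then f(D) = A. So (fg)(J) = A.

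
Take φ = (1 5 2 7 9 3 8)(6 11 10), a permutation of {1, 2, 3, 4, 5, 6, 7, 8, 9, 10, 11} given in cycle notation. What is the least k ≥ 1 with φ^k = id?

21

The disjoint cycles have lengths 7, 3, 1.
The order of φ is the least common multiple of its cycle lengths: lcm(7, 3) = 21.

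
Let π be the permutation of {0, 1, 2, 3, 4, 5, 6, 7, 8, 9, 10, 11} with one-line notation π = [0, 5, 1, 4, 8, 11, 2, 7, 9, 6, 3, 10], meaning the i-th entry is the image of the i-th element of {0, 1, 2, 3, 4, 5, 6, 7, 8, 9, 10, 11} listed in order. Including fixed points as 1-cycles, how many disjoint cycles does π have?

3

The cycle decomposition is (0)(1 5 11 10 3 4 8 9 6 2)(7), which has 3 cycles (counting 1-cycles).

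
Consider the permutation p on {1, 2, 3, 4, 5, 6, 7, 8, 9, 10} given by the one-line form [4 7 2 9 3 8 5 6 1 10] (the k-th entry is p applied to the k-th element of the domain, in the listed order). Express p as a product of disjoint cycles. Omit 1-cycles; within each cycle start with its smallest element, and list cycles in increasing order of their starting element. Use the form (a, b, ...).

(1, 4, 9)(2, 7, 5, 3)(6, 8)

Iterating p from 1 gives 1 → 4 → 9 → 1; that is the 3-cycle (1, 4, 9).
Repeating from the next unused element and collecting all non-trivial cycles gives (1, 4, 9)(2, 7, 5, 3)(6, 8).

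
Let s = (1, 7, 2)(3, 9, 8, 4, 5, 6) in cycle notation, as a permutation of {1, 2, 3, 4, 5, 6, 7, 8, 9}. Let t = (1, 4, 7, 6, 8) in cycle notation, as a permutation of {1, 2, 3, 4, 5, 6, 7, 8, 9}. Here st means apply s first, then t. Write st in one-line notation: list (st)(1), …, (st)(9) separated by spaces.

For each element, apply s then t: 1 → 7 → 6; 2 → 1 → 4; 3 → 9 → 9; 4 → 5 → 5; 5 → 6 → 8; 6 → 3 → 3; 7 → 2 → 2; 8 → 4 → 7; 9 → 8 → 1.
So st in one-line form is 6 4 9 5 8 3 2 7 1.

6 4 9 5 8 3 2 7 1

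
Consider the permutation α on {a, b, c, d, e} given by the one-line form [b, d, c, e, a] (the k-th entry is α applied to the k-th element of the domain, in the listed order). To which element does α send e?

a

e is element number 5 of the domain, and entry number 5 of the one-line form is a, so α(e) = a.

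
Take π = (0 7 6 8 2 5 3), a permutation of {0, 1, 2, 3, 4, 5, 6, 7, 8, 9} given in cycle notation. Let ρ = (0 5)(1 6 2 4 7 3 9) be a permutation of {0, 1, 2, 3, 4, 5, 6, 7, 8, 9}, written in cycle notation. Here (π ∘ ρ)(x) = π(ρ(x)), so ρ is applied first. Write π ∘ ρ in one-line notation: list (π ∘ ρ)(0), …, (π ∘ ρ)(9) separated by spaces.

3 8 4 9 6 7 5 0 2 1

Chase each element through ρ then π: 0 → 5 → 3; 1 → 6 → 8; 2 → 4 → 4; 3 → 9 → 9; 4 → 7 → 6; 5 → 0 → 7; 6 → 2 → 5; 7 → 3 → 0; 8 → 8 → 2; 9 → 1 → 1.
Collecting the images, π ∘ ρ = [3 8 4 9 6 7 5 0 2 1].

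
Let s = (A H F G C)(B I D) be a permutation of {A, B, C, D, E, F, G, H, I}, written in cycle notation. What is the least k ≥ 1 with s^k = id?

15

The cycle type of s is (5, 3, 1).
The order of s is the least common multiple of its cycle lengths: lcm(5, 3) = 15.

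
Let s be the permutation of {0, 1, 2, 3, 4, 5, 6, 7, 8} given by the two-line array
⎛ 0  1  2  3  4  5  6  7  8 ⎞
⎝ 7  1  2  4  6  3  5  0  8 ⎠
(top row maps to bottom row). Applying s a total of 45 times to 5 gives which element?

Tracing 5 → 3 → … returns to 5 after 4 steps, so 5 lies in a 4-cycle (3, 4, 6, 5).
On a 4-cycle, s^4 is the identity, so s^45 = s^1 there (45 ≡ 1 mod 4).
Stepping 1 place around the cycle: 5 → 3.

3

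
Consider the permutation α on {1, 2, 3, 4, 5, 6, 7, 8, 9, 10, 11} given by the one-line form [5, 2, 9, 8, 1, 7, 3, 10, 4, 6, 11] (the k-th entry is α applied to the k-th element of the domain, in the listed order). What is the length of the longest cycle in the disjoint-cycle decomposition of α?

Decomposing into disjoint cycles gives (1, 5)(3, 9, 4, 8, 10, 6, 7); the longest has length 7.

7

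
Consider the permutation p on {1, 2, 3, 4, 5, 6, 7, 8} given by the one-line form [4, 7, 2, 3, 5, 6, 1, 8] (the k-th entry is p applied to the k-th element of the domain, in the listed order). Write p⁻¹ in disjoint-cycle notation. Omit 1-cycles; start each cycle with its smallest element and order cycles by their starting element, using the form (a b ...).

(1 7 2 3 4)

The cycle decomposition of p is (1 4 3 2 7).
The inverse reverses every cycle; in canonical form, p⁻¹ = (1 7 2 3 4).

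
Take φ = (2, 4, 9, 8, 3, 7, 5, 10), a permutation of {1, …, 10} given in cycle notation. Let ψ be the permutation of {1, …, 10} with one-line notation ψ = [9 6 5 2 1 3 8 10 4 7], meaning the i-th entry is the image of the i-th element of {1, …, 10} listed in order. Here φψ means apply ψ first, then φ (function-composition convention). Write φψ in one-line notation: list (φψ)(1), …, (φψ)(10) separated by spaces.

(φψ)(x) = φ(ψ(x)). Computing each image: φ(ψ(1)) = φ(9) = 8, φ(ψ(2)) = φ(6) = 6, φ(ψ(3)) = φ(5) = 10, φ(ψ(4)) = φ(2) = 4, φ(ψ(5)) = φ(1) = 1, φ(ψ(6)) = φ(3) = 7, φ(ψ(7)) = φ(8) = 3, φ(ψ(8)) = φ(10) = 2, φ(ψ(9)) = φ(4) = 9, φ(ψ(10)) = φ(7) = 5.
Hence φψ = [8 6 10 4 1 7 3 2 9 5].

8 6 10 4 1 7 3 2 9 5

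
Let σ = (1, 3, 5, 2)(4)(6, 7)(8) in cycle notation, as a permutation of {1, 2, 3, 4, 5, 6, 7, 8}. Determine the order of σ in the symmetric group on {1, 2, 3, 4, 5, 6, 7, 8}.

4

The disjoint cycles have lengths 4, 2, 1, 1.
The order of σ is the least common multiple of its cycle lengths: lcm(4, 2) = 4.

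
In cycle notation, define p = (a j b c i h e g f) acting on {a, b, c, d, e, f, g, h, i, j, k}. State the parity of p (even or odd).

even

The cycle lengths are 9, 1, 1.
A cycle of length ℓ contributes ℓ−1 transpositions, so p is a product of 8 transpositions — even.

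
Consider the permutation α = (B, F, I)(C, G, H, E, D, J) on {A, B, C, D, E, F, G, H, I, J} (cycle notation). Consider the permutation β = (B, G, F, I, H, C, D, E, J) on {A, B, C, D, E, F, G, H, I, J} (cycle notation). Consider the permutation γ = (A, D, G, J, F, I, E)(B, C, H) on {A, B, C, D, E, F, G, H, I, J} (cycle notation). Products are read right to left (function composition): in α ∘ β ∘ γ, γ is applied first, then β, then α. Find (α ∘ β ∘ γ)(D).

I

Apply the permutations in order: γ(D) = G, then β(G) = F, then α(F) = I. So (α ∘ β ∘ γ)(D) = I.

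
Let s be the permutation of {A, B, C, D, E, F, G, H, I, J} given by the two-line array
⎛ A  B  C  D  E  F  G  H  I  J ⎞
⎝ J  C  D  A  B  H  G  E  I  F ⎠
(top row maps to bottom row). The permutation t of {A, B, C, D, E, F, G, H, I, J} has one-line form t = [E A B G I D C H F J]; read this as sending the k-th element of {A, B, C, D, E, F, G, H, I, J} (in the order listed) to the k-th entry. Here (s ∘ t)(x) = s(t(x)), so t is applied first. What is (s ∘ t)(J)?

F

First apply t: t(J) = J, then s(J) = F. Thus (s ∘ t)(J) = F.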